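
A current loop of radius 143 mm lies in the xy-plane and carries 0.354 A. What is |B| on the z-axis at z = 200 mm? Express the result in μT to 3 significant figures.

B ≈ 0.306 μT

On the axis of a circular loop, B = μ₀IR² / [2(R²+z²)^(3/2)].
R² + z² = (0.143)² + (0.2)² = 0.06045 m², and (R²+z²)^(3/2) = 1.49×10⁻² m³.
B = (4π×10⁻⁷ × 0.354 × 0.02045) / (2 × 1.49×10⁻²) = 3.06×10⁻⁷ T.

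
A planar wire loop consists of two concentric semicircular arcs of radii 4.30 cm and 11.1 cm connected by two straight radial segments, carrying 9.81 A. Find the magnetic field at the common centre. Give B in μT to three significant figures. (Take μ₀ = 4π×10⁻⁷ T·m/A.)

The radial connectors point toward the centre, so dl × r̂ = 0 and they contribute nothing.
Each semicircle gives μ₀I/(4R): inner arc 7.17×10⁻⁵ T, outer arc 2.78×10⁻⁵ T.
The two arcs carry current in opposite angular senses, so their fields oppose: B = |7.17×10⁻⁵ − 2.78×10⁻⁵| = 4.39×10⁻⁵ T.

B ≈ 43.9 μT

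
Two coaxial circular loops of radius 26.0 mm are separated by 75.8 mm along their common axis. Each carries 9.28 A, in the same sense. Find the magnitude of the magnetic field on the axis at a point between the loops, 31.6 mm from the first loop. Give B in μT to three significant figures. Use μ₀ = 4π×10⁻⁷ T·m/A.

B ≈ 86.8 μT

Each loop contributes B = μ₀IR²/[2(R²+z²)^(3/2)] on the axis, with z measured from that loop.
Loop 1 (z = 0.0316 m): B₁ = 5.75×10⁻⁵ T. Loop 2 (z = 0.0442 m): B₂ = 2.92×10⁻⁵ T.
The fields add: B = B₁ + B₂ = 8.68×10⁻⁵ T.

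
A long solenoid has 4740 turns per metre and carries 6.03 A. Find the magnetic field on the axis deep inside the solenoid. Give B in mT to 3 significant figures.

Inside a long solenoid, B = μ₀nI with n = 4740 turns/m.
B = 4π×10⁻⁷ × 4740 × 6.03 = 3.59×10⁻² T.

B ≈ 35.9 mT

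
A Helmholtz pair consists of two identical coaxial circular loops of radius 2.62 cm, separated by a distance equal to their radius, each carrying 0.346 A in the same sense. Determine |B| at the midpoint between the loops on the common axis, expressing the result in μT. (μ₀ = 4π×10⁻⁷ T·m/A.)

Each loop contributes B = μ₀IR²/[2(R²+z²)^(3/2)] on the axis, with z measured from that loop.
Loop 1 (z = 0.0131 m): B₁ = 5.94×10⁻⁶ T. Loop 2 (z = 0.0131 m): B₂ = 5.94×10⁻⁶ T.
The fields add: B = B₁ + B₂ = 1.19×10⁻⁵ T.

B ≈ 11.9 μT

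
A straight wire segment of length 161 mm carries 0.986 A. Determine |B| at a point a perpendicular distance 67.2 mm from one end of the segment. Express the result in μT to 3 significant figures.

B ≈ 1.35 μT

For a finite straight segment, B = (μ₀I/4πd)(sinθ₁ + sinθ₂), where θ₁, θ₂ are the angles from the perpendicular to each end.
The perpendicular foot is at one end, so the two end-offsets along the wire are 0 and L = 0.161 m.
sinθ₁ = 0/√(0²+0.0672²) = 0.0000; sinθ₂ = 0.161/√(0.161²+0.0672²) = 0.9228.
B = (4π×10⁻⁷ × 0.986) / (4π × 0.0672) × (0.0000 + 0.9228) = 1.35×10⁻⁶ T.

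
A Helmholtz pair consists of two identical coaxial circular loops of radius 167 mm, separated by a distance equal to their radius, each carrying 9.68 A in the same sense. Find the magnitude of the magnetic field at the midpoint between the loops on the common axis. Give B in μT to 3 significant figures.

B ≈ 52.1 μT

Each loop contributes B = μ₀IR²/[2(R²+z²)^(3/2)] on the axis, with z measured from that loop.
Loop 1 (z = 0.0835 m): B₁ = 2.61×10⁻⁵ T. Loop 2 (z = 0.0835 m): B₂ = 2.61×10⁻⁵ T.
The fields add: B = B₁ + B₂ = 5.21×10⁻⁵ T.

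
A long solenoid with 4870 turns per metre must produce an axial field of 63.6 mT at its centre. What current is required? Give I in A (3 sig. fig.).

Inside a long solenoid B = μ₀nI with n = 4870 m⁻¹, so I = B/(μ₀n).
I = 6.36×10⁻² / (4π×10⁻⁷ × 4870) = 10.4 A.

I ≈ 10.4 A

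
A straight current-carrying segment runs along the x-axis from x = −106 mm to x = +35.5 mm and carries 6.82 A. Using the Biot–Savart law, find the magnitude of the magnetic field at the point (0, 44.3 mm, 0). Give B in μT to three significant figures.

For a finite straight segment, B = (μ₀I/4πd)(sinθ₁ + sinθ₂), where θ₁, θ₂ are the angles from the perpendicular to each end.
The perpendicular distance is d = 0.0443 m; the end-offsets along the wire are a = 0.106 m and b = 0.0355 m.
sinθ₁ = 0.106/√(0.106²+0.0443²) = 0.9227; sinθ₂ = 0.0355/√(0.0355²+0.0443²) = 0.6253.
B = (4π×10⁻⁷ × 6.82) / (4π × 0.0443) × (0.9227 + 0.6253) = 2.38×10⁻⁵ T.

B ≈ 23.8 μT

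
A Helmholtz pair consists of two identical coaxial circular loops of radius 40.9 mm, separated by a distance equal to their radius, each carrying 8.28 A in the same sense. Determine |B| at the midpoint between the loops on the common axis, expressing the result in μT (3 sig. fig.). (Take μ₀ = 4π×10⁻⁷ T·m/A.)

Each loop contributes B = μ₀IR²/[2(R²+z²)^(3/2)] on the axis, with z measured from that loop.
Loop 1 (z = 0.02045 m): B₁ = 9.10×10⁻⁵ T. Loop 2 (z = 0.02045 m): B₂ = 9.10×10⁻⁵ T.
The fields add: B = B₁ + B₂ = 1.82×10⁻⁴ T.

B ≈ 182 μT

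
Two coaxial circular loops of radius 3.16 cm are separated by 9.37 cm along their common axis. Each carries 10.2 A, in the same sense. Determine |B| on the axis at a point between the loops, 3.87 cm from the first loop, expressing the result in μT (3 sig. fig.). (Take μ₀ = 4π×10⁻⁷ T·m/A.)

B ≈ 76.4 μT

Each loop contributes B = μ₀IR²/[2(R²+z²)^(3/2)] on the axis, with z measured from that loop.
Loop 1 (z = 0.0387 m): B₁ = 5.13×10⁻⁵ T. Loop 2 (z = 0.055 m): B₂ = 2.51×10⁻⁵ T.
The fields add: B = B₁ + B₂ = 7.64×10⁻⁵ T.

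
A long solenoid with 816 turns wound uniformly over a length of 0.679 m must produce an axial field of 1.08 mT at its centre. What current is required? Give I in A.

I ≈ 0.715 A

Inside a long solenoid B = μ₀nI with n = 1202 m⁻¹, so I = B/(μ₀n).
I = 1.08×10⁻³ / (4π×10⁻⁷ × 1202) = 0.715 A.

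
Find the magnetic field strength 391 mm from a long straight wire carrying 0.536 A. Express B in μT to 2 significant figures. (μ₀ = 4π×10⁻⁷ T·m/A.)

B ≈ 0.27 μT

For an infinitely long straight wire, B = μ₀I/(2πd).
B = (4π×10⁻⁷ × 0.536) / (2π × 0.391) = 2.74×10⁻⁷ T.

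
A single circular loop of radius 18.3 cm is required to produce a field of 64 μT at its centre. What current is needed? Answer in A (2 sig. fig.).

I ≈ 19 A

At the centre of a circular loop B = μ₀I/(2R), so I = 2RB/μ₀.
With R = 0.183 m, I = 2 × 0.183 × 6.40×10⁻⁵ / (4π×10⁻⁷) = 18.6 A.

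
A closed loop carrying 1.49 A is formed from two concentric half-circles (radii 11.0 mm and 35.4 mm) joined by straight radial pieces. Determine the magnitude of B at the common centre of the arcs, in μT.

The radial connectors point toward the centre, so dl × r̂ = 0 and they contribute nothing.
Each semicircle gives μ₀I/(4R): inner arc 4.26×10⁻⁵ T, outer arc 1.32×10⁻⁵ T.
The two arcs carry current in opposite angular senses, so their fields oppose: B = |4.26×10⁻⁵ − 1.32×10⁻⁵| = 2.93×10⁻⁵ T.

B ≈ 29.3 μT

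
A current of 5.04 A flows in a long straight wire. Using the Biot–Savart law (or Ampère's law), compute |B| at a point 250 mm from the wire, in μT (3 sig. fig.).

B ≈ 4.03 μT

For an infinitely long straight wire, B = μ₀I/(2πd).
B = (4π×10⁻⁷ × 5.04) / (2π × 0.25) = 4.03×10⁻⁶ T.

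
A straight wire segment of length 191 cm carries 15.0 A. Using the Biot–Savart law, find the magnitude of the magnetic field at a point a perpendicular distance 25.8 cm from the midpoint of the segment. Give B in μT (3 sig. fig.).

For a finite straight segment, B = (μ₀I/4πd)(sinθ₁ + sinθ₂), where θ₁, θ₂ are the angles from the perpendicular to each end.
The perpendicular from the point meets the wire at its midpoint, so each end is L/2 = 0.955 m away along the wire.
sinθ₁ = 0.955/√(0.955²+0.258²) = 0.9654; sinθ₂ = 0.955/√(0.955²+0.258²) = 0.9654.
B = (4π×10⁻⁷ × 15.0) / (4π × 0.258) × (0.9654 + 0.9654) = 1.12×10⁻⁵ T.

B ≈ 11.2 μT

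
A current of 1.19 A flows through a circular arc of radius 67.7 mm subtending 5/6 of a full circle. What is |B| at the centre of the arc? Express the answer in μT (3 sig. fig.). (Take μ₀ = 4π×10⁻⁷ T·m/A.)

B ≈ 9.20 μT

The Biot–Savart field of a circular arc at its centre is B = μ₀Iφ/(4πR), with φ = 5.236 rad.
B = (4π×10⁻⁷ × 1.19 × 5.236) / (4π × 0.0677) = 9.20×10⁻⁶ T.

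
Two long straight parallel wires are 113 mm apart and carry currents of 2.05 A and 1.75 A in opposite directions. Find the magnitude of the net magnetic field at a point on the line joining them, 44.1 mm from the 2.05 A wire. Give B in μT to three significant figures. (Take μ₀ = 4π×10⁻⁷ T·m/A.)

B ≈ 14.4 μT

Each long wire gives B = μ₀I/(2πd). Distances are d₁ = 0.0441 m and d₂ = 0.0689 m.
B₁ = 9.30×10⁻⁶ T, B₂ = 5.08×10⁻⁶ T.
Between antiparallel currents both contributions point the same way, so they add. B = B₁ + B₂ = 9.30×10⁻⁶ + 5.08×10⁻⁶ = 1.44×10⁻⁵ T.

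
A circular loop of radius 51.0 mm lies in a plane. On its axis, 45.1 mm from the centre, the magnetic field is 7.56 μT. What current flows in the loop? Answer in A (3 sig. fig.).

On the axis of a loop, B = μ₀IR²/[2(R²+z²)^(3/2)], so I = 2B(R²+z²)^(3/2)/(μ₀R²).
R² + z² = 0.002601 + 0.002034 = 0.004635 m²; raised to 3/2 gives 3.16×10⁻⁴ m³.
I = 2 × 7.56×10⁻⁶ × 3.16×10⁻⁴ / (1.26×10⁻⁶ × 0.002601) = 1.46 A.

I ≈ 1.46 A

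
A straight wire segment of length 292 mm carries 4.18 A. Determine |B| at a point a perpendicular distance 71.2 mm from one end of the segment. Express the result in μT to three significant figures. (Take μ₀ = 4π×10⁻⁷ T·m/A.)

For a finite straight segment, B = (μ₀I/4πd)(sinθ₁ + sinθ₂), where θ₁, θ₂ are the angles from the perpendicular to each end.
The perpendicular foot is at one end, so the two end-offsets along the wire are 0 and L = 0.292 m.
sinθ₁ = 0/√(0²+0.0712²) = 0.0000; sinθ₂ = 0.292/√(0.292²+0.0712²) = 0.9715.
B = (4π×10⁻⁷ × 4.18) / (4π × 0.0712) × (0.0000 + 0.9715) = 5.70×10⁻⁶ T.

B ≈ 5.70 μT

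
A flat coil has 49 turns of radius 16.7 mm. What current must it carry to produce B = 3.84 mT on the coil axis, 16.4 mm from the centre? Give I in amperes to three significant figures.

For an N-turn coil, B = Nμ₀IR²/[2(R²+z²)^(3/2)] with R = 0.0167 m, z = 0.0164 m, so I = 2B(R²+z²)^(3/2)/(Nμ₀R²) = 2 × 3.84×10⁻³ × 1.28×10⁻⁵ / (49 × 4π×10⁻⁷ × 0.0002789) = 5.73 A.

I ≈ 5.73 A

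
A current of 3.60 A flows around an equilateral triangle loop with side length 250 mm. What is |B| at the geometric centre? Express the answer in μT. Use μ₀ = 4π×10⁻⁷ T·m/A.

Each side is a finite straight segment at perpendicular distance d = a/(2 tan(π/3)) = 0.07217 m from the centre, with end-angles ±π/3.
One side contributes B₁ = (μ₀I/4πd)·2 sin(π/3) = 8.64×10⁻⁶ T.
All 3 sides add in the same direction: B = 3 × 8.64×10⁻⁶ = 2.59×10⁻⁵ T.

B ≈ 25.9 μT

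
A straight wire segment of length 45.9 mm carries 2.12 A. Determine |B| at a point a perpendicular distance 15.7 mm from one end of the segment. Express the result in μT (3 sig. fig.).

B ≈ 12.8 μT

For a finite straight segment, B = (μ₀I/4πd)(sinθ₁ + sinθ₂), where θ₁, θ₂ are the angles from the perpendicular to each end.
The perpendicular foot is at one end, so the two end-offsets along the wire are 0 and L = 0.0459 m.
sinθ₁ = 0/√(0²+0.0157²) = 0.0000; sinθ₂ = 0.0459/√(0.0459²+0.0157²) = 0.9462.
B = (4π×10⁻⁷ × 2.12) / (4π × 0.0157) × (0.0000 + 0.9462) = 1.28×10⁻⁵ T.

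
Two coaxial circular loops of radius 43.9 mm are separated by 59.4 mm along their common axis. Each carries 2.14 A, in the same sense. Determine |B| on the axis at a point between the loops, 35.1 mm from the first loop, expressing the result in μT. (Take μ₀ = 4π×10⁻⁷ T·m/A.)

Each loop contributes B = μ₀IR²/[2(R²+z²)^(3/2)] on the axis, with z measured from that loop.
Loop 1 (z = 0.0351 m): B₁ = 1.46×10⁻⁵ T. Loop 2 (z = 0.0243 m): B₂ = 2.05×10⁻⁵ T.
The fields add: B = B₁ + B₂ = 3.51×10⁻⁵ T.

B ≈ 35.1 μT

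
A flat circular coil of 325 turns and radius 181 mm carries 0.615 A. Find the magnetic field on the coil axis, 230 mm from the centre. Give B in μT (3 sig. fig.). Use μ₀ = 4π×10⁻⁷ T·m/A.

B ≈ 164 μT

For an N-turn flat coil, B = Nμ₀IR²/[2(R²+z²)^(3/2)] with R = 0.181 m, z = 0.23 m.
B = 325 × 5.05×10⁻⁷ T = 1.64×10⁻⁴ T.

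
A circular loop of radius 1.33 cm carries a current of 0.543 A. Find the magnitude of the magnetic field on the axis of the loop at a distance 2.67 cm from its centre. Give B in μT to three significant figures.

On the axis of a circular loop, B = μ₀IR² / [2(R²+z²)^(3/2)].
R² + z² = (0.0133)² + (0.0267)² = 0.0008898 m², and (R²+z²)^(3/2) = 2.65×10⁻⁵ m³.
B = (4π×10⁻⁷ × 0.543 × 0.0001769) / (2 × 2.65×10⁻⁵) = 2.27×10⁻⁶ T.

B ≈ 2.27 μT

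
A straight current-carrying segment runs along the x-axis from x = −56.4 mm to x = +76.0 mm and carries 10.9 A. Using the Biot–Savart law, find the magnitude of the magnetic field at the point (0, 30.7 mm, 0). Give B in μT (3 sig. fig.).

B ≈ 64.1 μT

For a finite straight segment, B = (μ₀I/4πd)(sinθ₁ + sinθ₂), where θ₁, θ₂ are the angles from the perpendicular to each end.
The perpendicular distance is d = 0.0307 m; the end-offsets along the wire are a = 0.0564 m and b = 0.076 m.
sinθ₁ = 0.0564/√(0.0564²+0.0307²) = 0.8783; sinθ₂ = 0.076/√(0.076²+0.0307²) = 0.9272.
B = (4π×10⁻⁷ × 10.9) / (4π × 0.0307) × (0.8783 + 0.9272) = 6.41×10⁻⁵ T.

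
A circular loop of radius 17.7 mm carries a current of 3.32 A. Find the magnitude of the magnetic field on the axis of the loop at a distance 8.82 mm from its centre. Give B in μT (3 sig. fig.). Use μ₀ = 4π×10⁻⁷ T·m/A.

B ≈ 84.5 μT

On the axis of a circular loop, B = μ₀IR² / [2(R²+z²)^(3/2)].
R² + z² = (0.0177)² + (0.00882)² = 0.0003911 m², and (R²+z²)^(3/2) = 7.73×10⁻⁶ m³.
B = (4π×10⁻⁷ × 3.32 × 0.0003133) / (2 × 7.73×10⁻⁶) = 8.45×10⁻⁵ T.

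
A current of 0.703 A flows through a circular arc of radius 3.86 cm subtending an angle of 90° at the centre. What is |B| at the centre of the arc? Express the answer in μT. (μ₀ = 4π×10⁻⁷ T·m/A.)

The Biot–Savart field of a circular arc at its centre is B = μ₀Iφ/(4πR), with φ = 1.571 rad.
B = (4π×10⁻⁷ × 0.703 × 1.571) / (4π × 0.0386) = 2.86×10⁻⁶ T.

B ≈ 2.86 μT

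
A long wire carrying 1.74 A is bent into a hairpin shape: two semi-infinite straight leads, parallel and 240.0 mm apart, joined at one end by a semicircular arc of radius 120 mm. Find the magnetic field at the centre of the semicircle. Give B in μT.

The semicircular arc contributes B_arc = μ₀I·π/(4πR) = μ₀I/(4R) = 4.56×10⁻⁶ T.
Each semi-infinite lead is at perpendicular distance R = 0.12 m from the centre, with the perpendicular foot at its near end, so it contributes μ₀I/(4πR); both point the same way, together 2.90×10⁻⁶ T.
Arc and leads all point the same direction: B = 4.56×10⁻⁶ + 2.90×10⁻⁶ = 7.46×10⁻⁶ T.

B ≈ 7.46 μT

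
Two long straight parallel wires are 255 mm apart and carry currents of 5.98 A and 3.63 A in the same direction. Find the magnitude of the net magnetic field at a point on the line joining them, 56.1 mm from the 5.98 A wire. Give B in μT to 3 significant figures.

Each long wire gives B = μ₀I/(2πd). Distances are d₁ = 0.0561 m and d₂ = 0.1989 m.
B₁ = 2.13×10⁻⁵ T, B₂ = 3.65×10⁻⁶ T.
Between parallel currents the two contributions point in opposite directions, so they subtract. B = |B₁ − B₂| = |2.13×10⁻⁵ − 3.65×10⁻⁶| = 1.77×10⁻⁵ T.

B ≈ 17.7 μT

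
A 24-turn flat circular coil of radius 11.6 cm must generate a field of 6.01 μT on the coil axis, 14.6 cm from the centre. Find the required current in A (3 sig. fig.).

For an N-turn coil, B = Nμ₀IR²/[2(R²+z²)^(3/2)] with R = 0.116 m, z = 0.146 m, so I = 2B(R²+z²)^(3/2)/(Nμ₀R²) = 2 × 6.01×10⁻⁶ × 6.48×10⁻³ / (24 × 4π×10⁻⁷ × 0.01346) = 0.192 A.

I ≈ 0.192 A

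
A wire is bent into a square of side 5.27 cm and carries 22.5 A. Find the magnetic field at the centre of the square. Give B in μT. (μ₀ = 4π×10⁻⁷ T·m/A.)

Each side is a finite straight segment at perpendicular distance d = a/(2 tan(π/4)) = 0.02635 m from the centre, with end-angles ±π/4.
One side contributes B₁ = (μ₀I/4πd)·2 sin(π/4) = 1.21×10⁻⁴ T.
All 4 sides add in the same direction: B = 4 × 1.21×10⁻⁴ = 4.83×10⁻⁴ T.

B ≈ 483 μT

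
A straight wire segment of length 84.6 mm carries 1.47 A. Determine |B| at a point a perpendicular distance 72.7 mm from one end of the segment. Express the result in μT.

For a finite straight segment, B = (μ₀I/4πd)(sinθ₁ + sinθ₂), where θ₁, θ₂ are the angles from the perpendicular to each end.
The perpendicular foot is at one end, so the two end-offsets along the wire are 0 and L = 0.0846 m.
sinθ₁ = 0/√(0²+0.0727²) = 0.0000; sinθ₂ = 0.0846/√(0.0846²+0.0727²) = 0.7584.
B = (4π×10⁻⁷ × 1.47) / (4π × 0.0727) × (0.0000 + 0.7584) = 1.53×10⁻⁶ T.

B ≈ 1.53 μT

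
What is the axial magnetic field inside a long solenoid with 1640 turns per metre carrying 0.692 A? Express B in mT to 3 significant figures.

Inside a long solenoid, B = μ₀nI with n = 1640 turns/m.
B = 4π×10⁻⁷ × 1640 × 0.692 = 1.43×10⁻³ T.

B ≈ 1.43 mT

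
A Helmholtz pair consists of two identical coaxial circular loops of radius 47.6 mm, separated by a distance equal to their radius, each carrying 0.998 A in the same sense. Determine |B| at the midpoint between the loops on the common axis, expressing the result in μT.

B ≈ 18.9 μT

Each loop contributes B = μ₀IR²/[2(R²+z²)^(3/2)] on the axis, with z measured from that loop.
Loop 1 (z = 0.0238 m): B₁ = 9.43×10⁻⁶ T. Loop 2 (z = 0.0238 m): B₂ = 9.43×10⁻⁶ T.
The fields add: B = B₁ + B₂ = 1.89×10⁻⁵ T.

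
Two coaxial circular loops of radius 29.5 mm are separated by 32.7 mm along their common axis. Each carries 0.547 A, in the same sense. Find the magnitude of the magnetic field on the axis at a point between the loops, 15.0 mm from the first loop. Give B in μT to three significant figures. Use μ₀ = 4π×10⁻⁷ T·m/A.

Each loop contributes B = μ₀IR²/[2(R²+z²)^(3/2)] on the axis, with z measured from that loop.
Loop 1 (z = 0.015 m): B₁ = 8.25×10⁻⁶ T. Loop 2 (z = 0.0177 m): B₂ = 7.35×10⁻⁶ T.
The fields add: B = B₁ + B₂ = 1.56×10⁻⁵ T.

B ≈ 15.6 μT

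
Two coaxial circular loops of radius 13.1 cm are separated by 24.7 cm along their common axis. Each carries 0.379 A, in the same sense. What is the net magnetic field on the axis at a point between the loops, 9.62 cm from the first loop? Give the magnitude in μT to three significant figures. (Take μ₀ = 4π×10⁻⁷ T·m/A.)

Each loop contributes B = μ₀IR²/[2(R²+z²)^(3/2)] on the axis, with z measured from that loop.
Loop 1 (z = 0.0962 m): B₁ = 9.52×10⁻⁷ T. Loop 2 (z = 0.1508 m): B₂ = 5.13×10⁻⁷ T.
The fields add: B = B₁ + B₂ = 1.46×10⁻⁶ T.

B ≈ 1.46 μT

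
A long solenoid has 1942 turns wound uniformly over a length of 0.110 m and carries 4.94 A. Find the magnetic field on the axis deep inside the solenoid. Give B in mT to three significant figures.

B ≈ 110 mT

Inside a long solenoid, B = μ₀nI with n = 1.765×10⁴ turns/m.
B = 4π×10⁻⁷ × 1.765×10⁴ × 4.94 = 0.110 T.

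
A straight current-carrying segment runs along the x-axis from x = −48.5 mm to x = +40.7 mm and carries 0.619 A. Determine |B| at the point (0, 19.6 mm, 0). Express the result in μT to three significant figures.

B ≈ 5.77 μT

For a finite straight segment, B = (μ₀I/4πd)(sinθ₁ + sinθ₂), where θ₁, θ₂ are the angles from the perpendicular to each end.
The perpendicular distance is d = 0.0196 m; the end-offsets along the wire are a = 0.0485 m and b = 0.0407 m.
sinθ₁ = 0.0485/√(0.0485²+0.0196²) = 0.9272; sinθ₂ = 0.0407/√(0.0407²+0.0196²) = 0.9010.
B = (4π×10⁻⁷ × 0.619) / (4π × 0.0196) × (0.9272 + 0.9010) = 5.77×10⁻⁶ T.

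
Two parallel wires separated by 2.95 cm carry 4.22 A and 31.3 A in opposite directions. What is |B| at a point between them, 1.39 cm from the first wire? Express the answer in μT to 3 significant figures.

Each long wire gives B = μ₀I/(2πd). Distances are d₁ = 0.0139 m and d₂ = 0.0156 m.
B₁ = 6.07×10⁻⁵ T, B₂ = 4.01×10⁻⁴ T.
Between antiparallel currents both contributions point the same way, so they add. B = B₁ + B₂ = 6.07×10⁻⁵ + 4.01×10⁻⁴ = 4.62×10⁻⁴ T.

B ≈ 462 μT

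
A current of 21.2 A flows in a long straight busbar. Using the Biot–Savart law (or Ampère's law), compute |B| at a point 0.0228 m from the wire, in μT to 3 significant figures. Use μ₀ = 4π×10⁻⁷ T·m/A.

B ≈ 186 μT

For an infinitely long straight wire, B = μ₀I/(2πd).
B = (4π×10⁻⁷ × 21.2) / (2π × 0.0228) = 1.86×10⁻⁴ T.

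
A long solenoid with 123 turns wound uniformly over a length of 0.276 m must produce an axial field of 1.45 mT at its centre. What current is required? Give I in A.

I ≈ 2.59 A

Inside a long solenoid B = μ₀nI with n = 445.7 m⁻¹, so I = B/(μ₀n).
I = 1.45×10⁻³ / (4π×10⁻⁷ × 445.7) = 2.59 A.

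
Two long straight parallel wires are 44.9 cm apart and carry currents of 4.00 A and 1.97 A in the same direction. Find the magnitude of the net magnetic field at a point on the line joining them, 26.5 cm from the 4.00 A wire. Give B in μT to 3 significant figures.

B ≈ 0.878 μT

Each long wire gives B = μ₀I/(2πd). Distances are d₁ = 0.265 m and d₂ = 0.184 m.
B₁ = 3.02×10⁻⁶ T, B₂ = 2.14×10⁻⁶ T.
Between parallel currents the two contributions point in opposite directions, so they subtract. B = |B₁ − B₂| = |3.02×10⁻⁶ − 2.14×10⁻⁶| = 8.78×10⁻⁷ T.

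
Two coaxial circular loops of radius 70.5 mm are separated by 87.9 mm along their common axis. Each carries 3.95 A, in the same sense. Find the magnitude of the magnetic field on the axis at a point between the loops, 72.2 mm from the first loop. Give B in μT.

B ≈ 44.7 μT

Each loop contributes B = μ₀IR²/[2(R²+z²)^(3/2)] on the axis, with z measured from that loop.
Loop 1 (z = 0.0722 m): B₁ = 1.20×10⁻⁵ T. Loop 2 (z = 0.0157 m): B₂ = 3.27×10⁻⁵ T.
The fields add: B = B₁ + B₂ = 4.47×10⁻⁵ T.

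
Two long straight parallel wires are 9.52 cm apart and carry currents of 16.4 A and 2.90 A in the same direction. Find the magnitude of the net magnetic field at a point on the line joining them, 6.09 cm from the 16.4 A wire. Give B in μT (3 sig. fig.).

Each long wire gives B = μ₀I/(2πd). Distances are d₁ = 0.0609 m and d₂ = 0.0343 m.
B₁ = 5.39×10⁻⁵ T, B₂ = 1.69×10⁻⁵ T.
Between parallel currents the two contributions point in opposite directions, so they subtract. B = |B₁ − B₂| = |5.39×10⁻⁵ − 1.69×10⁻⁵| = 3.69×10⁻⁵ T.

B ≈ 36.9 μT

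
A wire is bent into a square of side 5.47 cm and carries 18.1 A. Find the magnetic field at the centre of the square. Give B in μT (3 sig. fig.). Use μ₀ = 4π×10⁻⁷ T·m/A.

B ≈ 374 μT

Each side is a finite straight segment at perpendicular distance d = a/(2 tan(π/4)) = 0.02735 m from the centre, with end-angles ±π/4.
One side contributes B₁ = (μ₀I/4πd)·2 sin(π/4) = 9.36×10⁻⁵ T.
All 4 sides add in the same direction: B = 4 × 9.36×10⁻⁵ = 3.74×10⁻⁴ T.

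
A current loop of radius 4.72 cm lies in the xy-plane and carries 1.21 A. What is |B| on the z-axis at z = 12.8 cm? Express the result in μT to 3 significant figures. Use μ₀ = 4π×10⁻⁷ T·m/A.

On the axis of a circular loop, B = μ₀IR² / [2(R²+z²)^(3/2)].
R² + z² = (0.0472)² + (0.128)² = 0.01861 m², and (R²+z²)^(3/2) = 2.54×10⁻³ m³.
B = (4π×10⁻⁷ × 1.21 × 0.002228) / (2 × 2.54×10⁻³) = 6.67×10⁻⁷ T.

B ≈ 0.667 μT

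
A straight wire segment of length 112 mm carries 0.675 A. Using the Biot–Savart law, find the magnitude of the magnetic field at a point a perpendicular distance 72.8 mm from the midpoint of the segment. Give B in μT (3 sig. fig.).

B ≈ 1.13 μT

For a finite straight segment, B = (μ₀I/4πd)(sinθ₁ + sinθ₂), where θ₁, θ₂ are the angles from the perpendicular to each end.
The perpendicular from the point meets the wire at its midpoint, so each end is L/2 = 0.056 m away along the wire.
sinθ₁ = 0.056/√(0.056²+0.0728²) = 0.6097; sinθ₂ = 0.056/√(0.056²+0.0728²) = 0.6097.
B = (4π×10⁻⁷ × 0.675) / (4π × 0.0728) × (0.6097 + 0.6097) = 1.13×10⁻⁶ T.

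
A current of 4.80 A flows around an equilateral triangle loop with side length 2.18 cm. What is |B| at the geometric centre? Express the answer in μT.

Each side is a finite straight segment at perpendicular distance d = a/(2 tan(π/3)) = 0.006293 m from the centre, with end-angles ±π/3.
One side contributes B₁ = (μ₀I/4πd)·2 sin(π/3) = 1.32×10⁻⁴ T.
All 3 sides add in the same direction: B = 3 × 1.32×10⁻⁴ = 3.96×10⁻⁴ T.

B ≈ 396 μT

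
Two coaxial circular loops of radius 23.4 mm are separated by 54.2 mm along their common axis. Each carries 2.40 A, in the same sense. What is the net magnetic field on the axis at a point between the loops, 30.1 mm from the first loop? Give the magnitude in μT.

Each loop contributes B = μ₀IR²/[2(R²+z²)^(3/2)] on the axis, with z measured from that loop.
Loop 1 (z = 0.0301 m): B₁ = 1.49×10⁻⁵ T. Loop 2 (z = 0.0241 m): B₂ = 2.18×10⁻⁵ T.
The fields add: B = B₁ + B₂ = 3.67×10⁻⁵ T.

B ≈ 36.7 μT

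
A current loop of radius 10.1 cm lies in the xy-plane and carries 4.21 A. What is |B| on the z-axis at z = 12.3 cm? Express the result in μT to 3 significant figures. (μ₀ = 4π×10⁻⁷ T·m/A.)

On the axis of a circular loop, B = μ₀IR² / [2(R²+z²)^(3/2)].
R² + z² = (0.101)² + (0.123)² = 0.02533 m², and (R²+z²)^(3/2) = 4.03×10⁻³ m³.
B = (4π×10⁻⁷ × 4.21 × 0.0102) / (2 × 4.03×10⁻³) = 6.69×10⁻⁶ T.

B ≈ 6.69 μT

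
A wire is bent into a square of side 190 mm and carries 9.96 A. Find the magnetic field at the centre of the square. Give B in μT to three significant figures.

B ≈ 59.3 μT

Each side is a finite straight segment at perpendicular distance d = a/(2 tan(π/4)) = 0.095 m from the centre, with end-angles ±π/4.
One side contributes B₁ = (μ₀I/4πd)·2 sin(π/4) = 1.48×10⁻⁵ T.
All 4 sides add in the same direction: B = 4 × 1.48×10⁻⁵ = 5.93×10⁻⁵ T.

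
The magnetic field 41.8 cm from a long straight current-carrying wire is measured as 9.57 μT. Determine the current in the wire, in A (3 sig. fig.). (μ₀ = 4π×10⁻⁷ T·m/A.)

I ≈ 20.0 A

For a long straight wire B = μ₀I/(2πd), so I = 2πdB/μ₀.
I = 2π × 0.418 × 9.57×10⁻⁶ / (4π×10⁻⁷) = 20.0 A.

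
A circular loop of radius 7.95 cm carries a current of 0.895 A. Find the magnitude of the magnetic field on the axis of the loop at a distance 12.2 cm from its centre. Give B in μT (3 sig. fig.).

B ≈ 1.15 μT

On the axis of a circular loop, B = μ₀IR² / [2(R²+z²)^(3/2)].
R² + z² = (0.0795)² + (0.122)² = 0.0212 m², and (R²+z²)^(3/2) = 3.09×10⁻³ m³.
B = (4π×10⁻⁷ × 0.895 × 0.00632) / (2 × 3.09×10⁻³) = 1.15×10⁻⁶ T.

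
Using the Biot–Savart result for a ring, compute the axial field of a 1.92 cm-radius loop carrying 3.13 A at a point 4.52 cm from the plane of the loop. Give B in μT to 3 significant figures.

B ≈ 6.12 μT

On the axis of a circular loop, B = μ₀IR² / [2(R²+z²)^(3/2)].
R² + z² = (0.0192)² + (0.0452)² = 0.002412 m², and (R²+z²)^(3/2) = 1.18×10⁻⁴ m³.
B = (4π×10⁻⁷ × 3.13 × 0.0003686) / (2 × 1.18×10⁻⁴) = 6.12×10⁻⁶ T.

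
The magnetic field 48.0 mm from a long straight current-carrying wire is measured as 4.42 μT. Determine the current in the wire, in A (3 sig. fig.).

I ≈ 1.06 A

For a long straight wire B = μ₀I/(2πd), so I = 2πdB/μ₀.
I = 2π × 0.048 × 4.42×10⁻⁶ / (4π×10⁻⁷) = 1.06 A.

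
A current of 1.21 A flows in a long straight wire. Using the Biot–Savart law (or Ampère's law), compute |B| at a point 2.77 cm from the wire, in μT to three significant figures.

B ≈ 8.74 μT

For an infinitely long straight wire, B = μ₀I/(2πd).
B = (4π×10⁻⁷ × 1.21) / (2π × 0.0277) = 8.74×10⁻⁶ T.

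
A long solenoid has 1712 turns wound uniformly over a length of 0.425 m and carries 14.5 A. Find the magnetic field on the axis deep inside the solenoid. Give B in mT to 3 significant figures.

Inside a long solenoid, B = μ₀nI with n = 4028 turns/m.
B = 4π×10⁻⁷ × 4028 × 14.5 = 7.34×10⁻² T.

B ≈ 73.4 mT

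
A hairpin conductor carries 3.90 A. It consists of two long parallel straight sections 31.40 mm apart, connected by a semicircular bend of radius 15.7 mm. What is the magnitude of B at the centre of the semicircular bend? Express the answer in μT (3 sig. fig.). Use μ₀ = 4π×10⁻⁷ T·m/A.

B ≈ 128 μT

The semicircular arc contributes B_arc = μ₀I·π/(4πR) = μ₀I/(4R) = 7.80×10⁻⁵ T.
Each semi-infinite lead is at perpendicular distance R = 0.0157 m from the centre, with the perpendicular foot at its near end, so it contributes μ₀I/(4πR); both point the same way, together 4.97×10⁻⁵ T.
Arc and leads all point the same direction: B = 7.80×10⁻⁵ + 4.97×10⁻⁵ = 1.28×10⁻⁴ T.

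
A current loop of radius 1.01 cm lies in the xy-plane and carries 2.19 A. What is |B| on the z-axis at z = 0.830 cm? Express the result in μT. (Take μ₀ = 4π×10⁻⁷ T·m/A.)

B ≈ 62.8 μT

On the axis of a circular loop, B = μ₀IR² / [2(R²+z²)^(3/2)].
R² + z² = (0.0101)² + (0.0083)² = 0.0001709 m², and (R²+z²)^(3/2) = 2.23×10⁻⁶ m³.
B = (4π×10⁻⁷ × 2.19 × 0.000102) / (2 × 2.23×10⁻⁶) = 6.28×10⁻⁵ T.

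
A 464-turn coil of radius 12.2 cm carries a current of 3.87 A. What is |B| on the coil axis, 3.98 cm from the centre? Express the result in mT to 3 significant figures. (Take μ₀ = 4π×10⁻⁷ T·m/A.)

B ≈ 7.95 mT

For an N-turn flat coil, B = Nμ₀IR²/[2(R²+z²)^(3/2)] with R = 0.122 m, z = 0.0398 m.
B = 464 × 1.71×10⁻⁵ T = 7.95×10⁻³ T.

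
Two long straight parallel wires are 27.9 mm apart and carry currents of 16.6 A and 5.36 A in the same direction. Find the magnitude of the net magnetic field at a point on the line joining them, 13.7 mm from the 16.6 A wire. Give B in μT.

B ≈ 167 μT

Each long wire gives B = μ₀I/(2πd). Distances are d₁ = 0.0137 m and d₂ = 0.0142 m.
B₁ = 2.42×10⁻⁴ T, B₂ = 7.55×10⁻⁵ T.
Between parallel currents the two contributions point in opposite directions, so they subtract. B = |B₁ − B₂| = |2.42×10⁻⁴ − 7.55×10⁻⁵| = 1.67×10⁻⁴ T.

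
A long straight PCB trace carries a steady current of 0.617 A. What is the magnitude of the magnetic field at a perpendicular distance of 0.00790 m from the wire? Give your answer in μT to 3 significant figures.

For an infinitely long straight wire, B = μ₀I/(2πd).
B = (4π×10⁻⁷ × 0.617) / (2π × 0.0079) = 1.56×10⁻⁵ T.

B ≈ 15.6 μT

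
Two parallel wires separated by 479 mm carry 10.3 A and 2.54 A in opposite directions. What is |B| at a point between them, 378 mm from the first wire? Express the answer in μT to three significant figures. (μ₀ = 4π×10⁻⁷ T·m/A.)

Each long wire gives B = μ₀I/(2πd). Distances are d₁ = 0.378 m and d₂ = 0.101 m.
B₁ = 5.45×10⁻⁶ T, B₂ = 5.03×10⁻⁶ T.
Between antiparallel currents both contributions point the same way, so they add. B = B₁ + B₂ = 5.45×10⁻⁶ + 5.03×10⁻⁶ = 1.05×10⁻⁵ T.

B ≈ 10.5 μT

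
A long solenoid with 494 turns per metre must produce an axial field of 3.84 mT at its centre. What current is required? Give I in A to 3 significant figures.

I ≈ 6.19 A

Inside a long solenoid B = μ₀nI with n = 494 m⁻¹, so I = B/(μ₀n).
I = 3.84×10⁻³ / (4π×10⁻⁷ × 494) = 6.19 A.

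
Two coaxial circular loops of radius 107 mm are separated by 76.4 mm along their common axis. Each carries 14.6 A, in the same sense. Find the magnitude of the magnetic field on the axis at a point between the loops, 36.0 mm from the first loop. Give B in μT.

B ≈ 143 μT

Each loop contributes B = μ₀IR²/[2(R²+z²)^(3/2)] on the axis, with z measured from that loop.
Loop 1 (z = 0.036 m): B₁ = 7.30×10⁻⁵ T. Loop 2 (z = 0.0404 m): B₂ = 7.02×10⁻⁵ T.
The fields add: B = B₁ + B₂ = 1.43×10⁻⁴ T.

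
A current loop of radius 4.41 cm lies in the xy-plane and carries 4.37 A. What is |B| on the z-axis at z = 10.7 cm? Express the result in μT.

B ≈ 3.44 μT

On the axis of a circular loop, B = μ₀IR² / [2(R²+z²)^(3/2)].
R² + z² = (0.0441)² + (0.107)² = 0.01339 m², and (R²+z²)^(3/2) = 1.55×10⁻³ m³.
B = (4π×10⁻⁷ × 4.37 × 0.001945) / (2 × 1.55×10⁻³) = 3.44×10⁻⁶ T.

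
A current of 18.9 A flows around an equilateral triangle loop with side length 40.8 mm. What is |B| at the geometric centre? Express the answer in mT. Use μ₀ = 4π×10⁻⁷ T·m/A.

Each side is a finite straight segment at perpendicular distance d = a/(2 tan(π/3)) = 0.01178 m from the centre, with end-angles ±π/3.
One side contributes B₁ = (μ₀I/4πd)·2 sin(π/3) = 2.78×10⁻⁴ T.
All 3 sides add in the same direction: B = 3 × 2.78×10⁻⁴ = 8.34×10⁻⁴ T.

B ≈ 0.834 mT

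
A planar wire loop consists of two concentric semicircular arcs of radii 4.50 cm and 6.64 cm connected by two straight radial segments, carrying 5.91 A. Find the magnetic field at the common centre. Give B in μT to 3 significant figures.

The radial connectors point toward the centre, so dl × r̂ = 0 and they contribute nothing.
Each semicircle gives μ₀I/(4R): inner arc 4.13×10⁻⁵ T, outer arc 2.80×10⁻⁵ T.
The two arcs carry current in opposite angular senses, so their fields oppose: B = |4.13×10⁻⁵ − 2.80×10⁻⁵| = 1.33×10⁻⁵ T.

B ≈ 13.3 μT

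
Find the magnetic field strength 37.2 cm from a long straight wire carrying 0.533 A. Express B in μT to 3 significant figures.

B ≈ 0.287 μT

For an infinitely long straight wire, B = μ₀I/(2πd).
B = (4π×10⁻⁷ × 0.533) / (2π × 0.372) = 2.87×10⁻⁷ T.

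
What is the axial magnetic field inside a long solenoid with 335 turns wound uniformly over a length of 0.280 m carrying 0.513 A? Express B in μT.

B ≈ 771 μT

Inside a long solenoid, B = μ₀nI with n = 1196 turns/m.
B = 4π×10⁻⁷ × 1196 × 0.513 = 7.71×10⁻⁴ T.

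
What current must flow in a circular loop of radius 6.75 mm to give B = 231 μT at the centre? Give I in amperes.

I ≈ 2.48 A

At the centre of a circular loop B = μ₀I/(2R), so I = 2RB/μ₀.
With R = 0.00675 m, I = 2 × 0.00675 × 2.31×10⁻⁴ / (4π×10⁻⁷) = 2.48 A.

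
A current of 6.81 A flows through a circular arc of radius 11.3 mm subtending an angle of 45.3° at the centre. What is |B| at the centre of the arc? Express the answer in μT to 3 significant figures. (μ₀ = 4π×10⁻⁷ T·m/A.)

The Biot–Savart field of a circular arc at its centre is B = μ₀Iφ/(4πR), with φ = 0.7906 rad.
B = (4π×10⁻⁷ × 6.81 × 0.7906) / (4π × 0.0113) = 4.76×10⁻⁵ T.

B ≈ 47.6 μT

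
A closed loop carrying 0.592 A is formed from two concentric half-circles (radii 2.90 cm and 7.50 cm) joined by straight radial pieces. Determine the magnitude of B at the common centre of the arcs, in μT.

B ≈ 3.93 μT

The radial connectors point toward the centre, so dl × r̂ = 0 and they contribute nothing.
Each semicircle gives μ₀I/(4R): inner arc 6.41×10⁻⁶ T, outer arc 2.48×10⁻⁶ T.
The two arcs carry current in opposite angular senses, so their fields oppose: B = |6.41×10⁻⁶ − 2.48×10⁻⁶| = 3.93×10⁻⁶ T.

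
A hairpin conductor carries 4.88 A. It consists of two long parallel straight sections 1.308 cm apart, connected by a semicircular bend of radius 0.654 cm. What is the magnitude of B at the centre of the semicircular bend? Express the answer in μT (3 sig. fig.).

B ≈ 384 μT

The semicircular arc contributes B_arc = μ₀I·π/(4πR) = μ₀I/(4R) = 2.34×10⁻⁴ T.
Each semi-infinite lead is at perpendicular distance R = 0.00654 m from the centre, with the perpendicular foot at its near end, so it contributes μ₀I/(4πR); both point the same way, together 1.49×10⁻⁴ T.
Arc and leads all point the same direction: B = 2.34×10⁻⁴ + 1.49×10⁻⁴ = 3.84×10⁻⁴ T.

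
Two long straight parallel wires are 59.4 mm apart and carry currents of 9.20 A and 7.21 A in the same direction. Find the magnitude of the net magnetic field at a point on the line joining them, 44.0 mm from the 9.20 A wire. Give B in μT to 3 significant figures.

Each long wire gives B = μ₀I/(2πd). Distances are d₁ = 0.044 m and d₂ = 0.0154 m.
B₁ = 4.18×10⁻⁵ T, B₂ = 9.36×10⁻⁵ T.
Between parallel currents the two contributions point in opposite directions, so they subtract. B = |B₁ − B₂| = |4.18×10⁻⁵ − 9.36×10⁻⁵| = 5.18×10⁻⁵ T.

B ≈ 51.8 μT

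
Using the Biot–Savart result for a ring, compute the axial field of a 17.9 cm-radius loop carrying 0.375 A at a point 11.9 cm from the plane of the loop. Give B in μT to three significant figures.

B ≈ 0.760 μT

On the axis of a circular loop, B = μ₀IR² / [2(R²+z²)^(3/2)].
R² + z² = (0.179)² + (0.119)² = 0.0462 m², and (R²+z²)^(3/2) = 9.93×10⁻³ m³.
B = (4π×10⁻⁷ × 0.375 × 0.03204) / (2 × 9.93×10⁻³) = 7.60×10⁻⁷ T.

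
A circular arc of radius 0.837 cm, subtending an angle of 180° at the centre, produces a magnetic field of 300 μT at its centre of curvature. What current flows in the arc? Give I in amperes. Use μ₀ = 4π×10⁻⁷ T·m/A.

For a circular arc, B = μ₀Iφ/(4πR) with φ in radians; here φ = 3.142 rad.
So I = 4πRB/(μ₀φ) = 4π × 0.00837 × 3.00×10⁻⁴ / (4π×10⁻⁷ × 3.142) = 7.99 A.

I ≈ 7.99 A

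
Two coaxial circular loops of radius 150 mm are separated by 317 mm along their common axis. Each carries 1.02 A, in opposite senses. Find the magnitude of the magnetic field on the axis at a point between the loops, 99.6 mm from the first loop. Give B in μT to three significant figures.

B ≈ 1.69 μT

Each loop contributes B = μ₀IR²/[2(R²+z²)^(3/2)] on the axis, with z measured from that loop.
Loop 1 (z = 0.0996 m): B₁ = 2.47×10⁻⁶ T. Loop 2 (z = 0.2174 m): B₂ = 7.83×10⁻⁷ T.
The fields oppose: B = |B₁ − B₂| = 1.69×10⁻⁶ T.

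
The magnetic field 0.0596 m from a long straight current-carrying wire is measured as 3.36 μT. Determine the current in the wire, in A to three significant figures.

I ≈ 1.00 A

For a long straight wire B = μ₀I/(2πd), so I = 2πdB/μ₀.
I = 2π × 0.0596 × 3.36×10⁻⁶ / (4π×10⁻⁷) = 1.00 A.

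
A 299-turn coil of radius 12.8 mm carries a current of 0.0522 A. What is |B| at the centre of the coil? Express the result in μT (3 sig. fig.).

B ≈ 766 μT

For an N-turn flat coil, B = Nμ₀I/(2R) with R = 0.0128 m.
B = 299 × 2.56×10⁻⁶ T = 7.66×10⁻⁴ T.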